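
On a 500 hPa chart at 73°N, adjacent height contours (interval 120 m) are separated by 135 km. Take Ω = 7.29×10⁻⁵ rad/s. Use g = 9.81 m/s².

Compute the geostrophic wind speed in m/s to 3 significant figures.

62.5 m/s

Coriolis parameter at 73°N:
f = 2Ω sin φ = 2 × 7.29×10⁻⁵ × sin 73° = 1.39×10⁻⁴ s⁻¹
Height gradient: |∂Z/∂n| = 120 m / 135000 m = 8.89×10⁻⁴
On a pressure surface, geostrophic balance gives V_g = (g/f)|∂Z/∂n|:
V_g = 9.81 × 8.89×10⁻⁴ / 1.39×10⁻⁴ = 62.5 m/s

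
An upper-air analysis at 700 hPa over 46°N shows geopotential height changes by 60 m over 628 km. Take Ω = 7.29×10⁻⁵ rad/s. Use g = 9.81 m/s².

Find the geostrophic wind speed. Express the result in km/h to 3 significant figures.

32.2 km/h

Coriolis parameter at 46°N:
f = 2Ω sin φ = 2 × 7.29×10⁻⁵ × sin 46° = 1.05×10⁻⁴ s⁻¹
Height gradient: |∂Z/∂n| = 60 m / 628000 m = 9.55×10⁻⁵
On a pressure surface, geostrophic balance gives V_g = (g/f)|∂Z/∂n|:
V_g = 9.81 × 9.55×10⁻⁵ / 1.05×10⁻⁴ = 8.94 m/s
Converting: 8.94 m/s × 3.6 = 32.2 km/h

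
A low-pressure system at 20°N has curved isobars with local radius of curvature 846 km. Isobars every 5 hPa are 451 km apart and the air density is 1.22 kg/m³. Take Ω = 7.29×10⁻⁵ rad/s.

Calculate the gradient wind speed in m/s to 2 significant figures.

Coriolis parameter at 20°N:
f = 2Ω sin φ = 2 × 7.29×10⁻⁵ × sin 20° = 4.99×10⁻⁵ s⁻¹
Pressure gradient: |∂P/∂n| = 500 Pa / 451000 m = 1.11×10⁻³ Pa/m
Geostrophic speed: V_g = |∂P/∂n|/(fρ) = 1.11×10⁻³/(4.99×10⁻⁵ × 1.22) = 18.2 m/s
Around a low, centrifugal force acts outward with Coriolis, so pressure-gradient force balances both:
(1/ρ)|∂P/∂n| = fV + V²/R  →  V² + fR·V − fR·V_g = 0
With fR = 4.99×10⁻⁵ × 846×10³ m = 42.2 m/s:
V = [−fR + √((fR)² + 4 fR V_g)]/2 = [−42.2 + √(42.2² + 4×42.2×18.2)]/2 = 13.7 m/s
Subgeostrophic (V < V_g = 18.2 m/s), as expected around a low.

14 m/s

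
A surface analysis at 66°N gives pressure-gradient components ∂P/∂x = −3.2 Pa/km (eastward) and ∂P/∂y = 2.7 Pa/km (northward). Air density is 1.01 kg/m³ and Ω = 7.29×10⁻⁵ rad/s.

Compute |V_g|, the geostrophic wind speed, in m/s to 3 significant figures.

31.1 m/s

Coriolis parameter at 66°N:
f = 2Ω sin φ = 2 × 7.29×10⁻⁵ × sin 66° = 1.33×10⁻⁴ s⁻¹
Component geostrophic relations (x east, y north):
u_g = −(1/(fρ)) ∂P/∂y,  v_g = (1/(fρ)) ∂P/∂x
u_g = −(2.7×10⁻³)/(1.33×10⁻⁴ × 1.01) = −20.1 m/s;  v_g = (−3.2×10⁻³)/(1.33×10⁻⁴ × 1.01) = −23.8 m/s
|V_g| = √(u_g² + v_g²) = 31.1 m/s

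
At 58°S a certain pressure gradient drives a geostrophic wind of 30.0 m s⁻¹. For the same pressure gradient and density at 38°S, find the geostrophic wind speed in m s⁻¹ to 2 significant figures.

With the same pressure gradient and density, V_g ∝ 1/f ∝ 1/sin φ.
V₂ = V₁ · sin φ₁ / sin φ₂ = 30.0 × sin 58° / sin 38°
V₂ = 30.0 × 0.8480/0.6157 = 41 m s⁻¹

41 m s⁻¹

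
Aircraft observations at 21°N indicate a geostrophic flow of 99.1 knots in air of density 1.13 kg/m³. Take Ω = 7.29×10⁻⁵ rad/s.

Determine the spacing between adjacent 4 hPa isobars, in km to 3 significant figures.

133 km

Coriolis parameter at 21°N:
f = 2Ω sin φ = 2 × 7.29×10⁻⁵ × sin 21° = 5.23×10⁻⁵ s⁻¹
Wind speed in SI: 99.1 knots = 51.0 m/s
Geostrophic balance rearranged: |∂P/∂n| = f ρ V_g
|∂P/∂n| = 5.23×10⁻⁵ × 1.13 × 51.0 = 3.01×10⁻³ Pa/m
Isobar spacing: Δn = ΔP/|∂P/∂n| = 400 Pa / 3.01×10⁻³ Pa/m = 132887 m ≈ 133 km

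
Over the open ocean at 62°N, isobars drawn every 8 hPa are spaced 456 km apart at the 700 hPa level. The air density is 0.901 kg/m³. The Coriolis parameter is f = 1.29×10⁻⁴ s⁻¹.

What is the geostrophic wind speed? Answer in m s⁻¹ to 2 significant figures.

15 m s⁻¹

Pressure gradient: |∂P/∂n| = 800 Pa / 456000 m = 1.75×10⁻³ Pa/m
Geostrophic balance (pressure-gradient force = Coriolis force):
V_g = (1/(fρ)) |∂P/∂n| = 1.75×10⁻³ / (1.29×10⁻⁴ × 0.901) = 15.1 m/s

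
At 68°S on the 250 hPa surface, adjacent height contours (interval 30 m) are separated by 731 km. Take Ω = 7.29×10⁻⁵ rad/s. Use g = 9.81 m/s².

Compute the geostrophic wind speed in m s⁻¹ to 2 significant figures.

3.0 m s⁻¹

Coriolis parameter at 68°S:
f = 2Ω sin φ = 2 × 7.29×10⁻⁵ × sin 68° = 1.35×10⁻⁴ s⁻¹
Height gradient: |∂Z/∂n| = 30 m / 731000 m = 4.10×10⁻⁵
On a pressure surface, geostrophic balance gives V_g = (g/f)|∂Z/∂n|:
V_g = 9.81 × 4.10×10⁻⁵ / 1.35×10⁻⁴ = 2.98 m/s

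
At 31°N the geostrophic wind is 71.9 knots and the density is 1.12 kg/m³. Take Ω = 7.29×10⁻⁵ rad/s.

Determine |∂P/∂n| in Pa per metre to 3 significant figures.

Coriolis parameter at 31°N:
f = 2Ω sin φ = 2 × 7.29×10⁻⁵ × sin 31° = 7.51×10⁻⁵ s⁻¹
Wind speed in SI: 71.9 knots = 37.0 m/s
Geostrophic balance rearranged: |∂P/∂n| = f ρ V_g
|∂P/∂n| = 7.51×10⁻⁵ × 1.12 × 37.0 = 3.11×10⁻³ Pa/m

3.11×10⁻³ Pa/m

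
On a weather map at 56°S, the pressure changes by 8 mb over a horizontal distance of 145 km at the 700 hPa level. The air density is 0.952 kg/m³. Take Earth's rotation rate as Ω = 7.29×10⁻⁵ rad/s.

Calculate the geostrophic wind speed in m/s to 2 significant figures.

48 m/s

Coriolis parameter at 56°S:
f = 2Ω sin φ = 2 × 7.29×10⁻⁵ × sin 56° = 1.21×10⁻⁴ s⁻¹
Pressure gradient: |∂P/∂n| = 800 Pa / 145000 m = 5.52×10⁻³ Pa/m
Geostrophic balance (pressure-gradient force = Coriolis force):
V_g = (1/(fρ)) |∂P/∂n| = 5.52×10⁻³ / (1.21×10⁻⁴ × 0.952) = 47.9 m/s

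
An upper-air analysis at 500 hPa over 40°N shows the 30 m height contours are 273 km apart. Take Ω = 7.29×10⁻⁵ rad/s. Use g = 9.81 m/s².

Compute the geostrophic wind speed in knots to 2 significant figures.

Coriolis parameter at 40°N:
f = 2Ω sin φ = 2 × 7.29×10⁻⁵ × sin 40° = 9.37×10⁻⁵ s⁻¹
Height gradient: |∂Z/∂n| = 30 m / 273000 m = 1.10×10⁻⁴
On a pressure surface, geostrophic balance gives V_g = (g/f)|∂Z/∂n|:
V_g = 9.81 × 1.10×10⁻⁴ / 9.37×10⁻⁵ = 11.5 m/s
Converting: 11.5 m/s × 1.944 = 22 knots

22 knots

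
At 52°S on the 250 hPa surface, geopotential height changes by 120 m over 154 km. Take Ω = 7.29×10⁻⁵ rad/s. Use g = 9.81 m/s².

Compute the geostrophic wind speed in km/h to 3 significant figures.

240 km/h

Coriolis parameter at 52°S:
f = 2Ω sin φ = 2 × 7.29×10⁻⁵ × sin 52° = 1.15×10⁻⁴ s⁻¹
Height gradient: |∂Z/∂n| = 120 m / 154000 m = 7.79×10⁻⁴
On a pressure surface, geostrophic balance gives V_g = (g/f)|∂Z/∂n|:
V_g = 9.81 × 7.79×10⁻⁴ / 1.15×10⁻⁴ = 66.5 m/s
Converting: 66.5 m/s × 3.6 = 240 km/h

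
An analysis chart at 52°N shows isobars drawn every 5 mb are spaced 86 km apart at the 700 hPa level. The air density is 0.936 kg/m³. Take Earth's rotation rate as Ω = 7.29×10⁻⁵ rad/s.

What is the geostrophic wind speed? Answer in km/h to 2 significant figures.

190 km/h

Coriolis parameter at 52°N:
f = 2Ω sin φ = 2 × 7.29×10⁻⁵ × sin 52° = 1.15×10⁻⁴ s⁻¹
Pressure gradient: |∂P/∂n| = 500 Pa / 86000 m = 5.81×10⁻³ Pa/m
Geostrophic balance (pressure-gradient force = Coriolis force):
V_g = (1/(fρ)) |∂P/∂n| = 5.81×10⁻³ / (1.15×10⁻⁴ × 0.936) = 54.1 m/s
Converting: 54.1 m/s × 3.6 = 190 km/h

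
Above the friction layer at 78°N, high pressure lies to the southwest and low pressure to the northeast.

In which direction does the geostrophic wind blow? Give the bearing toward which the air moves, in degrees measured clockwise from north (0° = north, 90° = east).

The pressure-gradient force points toward the northeast (bearing 045°).
Geostrophic balance: in the Northern Hemisphere the Coriolis force deflects motion to the right, so the geostrophic wind blows 90° to the right of the pressure-gradient force (low pressure on the left).
Rotating 045° by 90° clockwise gives 135° — the wind blows toward the southeast.

135°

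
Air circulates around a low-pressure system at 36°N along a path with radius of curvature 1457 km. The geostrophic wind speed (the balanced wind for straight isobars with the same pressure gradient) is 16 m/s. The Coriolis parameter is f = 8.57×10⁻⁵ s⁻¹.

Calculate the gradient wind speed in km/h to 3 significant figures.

51.7 km/h

Around a low, centrifugal force acts outward with Coriolis, so pressure-gradient force balances both:
(1/ρ)|∂P/∂n| = fV + V²/R  →  V² + fR·V − fR·V_g = 0
With fR = 8.57×10⁻⁵ × 1457×10³ m = 125 m/s:
V = [−fR + √((fR)² + 4 fR V_g)]/2 = [−125 + √(125² + 4×125×16)]/2 = 14.4 m/s
Subgeostrophic (V < V_g = 16 m/s), as expected around a low.
Converting: 14.4 m/s × 3.6 = 51.7 km/h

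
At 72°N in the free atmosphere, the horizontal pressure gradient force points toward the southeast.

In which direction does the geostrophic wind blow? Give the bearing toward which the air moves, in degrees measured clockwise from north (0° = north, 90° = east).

The pressure-gradient force points toward the southeast (bearing 135°).
Geostrophic balance: in the Northern Hemisphere the Coriolis force deflects motion to the right, so the geostrophic wind blows 90° to the right of the pressure-gradient force (low pressure on the left).
Rotating 135° by 90° clockwise gives 225° — the wind blows toward the southwest.

225°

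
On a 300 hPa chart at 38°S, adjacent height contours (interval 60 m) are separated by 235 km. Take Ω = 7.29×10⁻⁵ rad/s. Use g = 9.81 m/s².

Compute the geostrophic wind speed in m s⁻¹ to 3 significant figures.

Coriolis parameter at 38°S:
f = 2Ω sin φ = 2 × 7.29×10⁻⁵ × sin 38° = 8.98×10⁻⁵ s⁻¹
Height gradient: |∂Z/∂n| = 60 m / 235000 m = 2.55×10⁻⁴
On a pressure surface, geostrophic balance gives V_g = (g/f)|∂Z/∂n|:
V_g = 9.81 × 2.55×10⁻⁴ / 8.98×10⁻⁵ = 27.9 m/s

27.9 m s⁻¹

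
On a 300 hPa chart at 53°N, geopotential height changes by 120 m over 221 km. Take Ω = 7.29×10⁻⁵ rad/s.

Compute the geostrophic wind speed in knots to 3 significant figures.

Coriolis parameter at 53°N:
f = 2Ω sin φ = 2 × 7.29×10⁻⁵ × sin 53° = 1.16×10⁻⁴ s⁻¹
Height gradient: |∂Z/∂n| = 120 m / 221000 m = 5.43×10⁻⁴
On a pressure surface, geostrophic balance gives V_g = (g/f)|∂Z/∂n|:
V_g = 9.81 × 5.43×10⁻⁴ / 1.16×10⁻⁴ = 45.7 m/s
Converting: 45.7 m/s × 1.944 = 88.9 knots

88.9 knots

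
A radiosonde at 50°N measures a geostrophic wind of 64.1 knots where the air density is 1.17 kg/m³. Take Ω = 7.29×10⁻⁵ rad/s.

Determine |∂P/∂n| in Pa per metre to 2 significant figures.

Coriolis parameter at 50°N:
f = 2Ω sin φ = 2 × 7.29×10⁻⁵ × sin 50° = 1.12×10⁻⁴ s⁻¹
Wind speed in SI: 64.1 knots = 33.0 m/s
Geostrophic balance rearranged: |∂P/∂n| = f ρ V_g
|∂P/∂n| = 1.12×10⁻⁴ × 1.17 × 33.0 = 4.31×10⁻³ Pa/m

4.3×10⁻³ Pa/m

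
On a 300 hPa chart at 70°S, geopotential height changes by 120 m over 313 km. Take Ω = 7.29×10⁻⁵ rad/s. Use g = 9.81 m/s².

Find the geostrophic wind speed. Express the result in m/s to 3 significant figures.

Coriolis parameter at 70°S:
f = 2Ω sin φ = 2 × 7.29×10⁻⁵ × sin 70° = 1.37×10⁻⁴ s⁻¹
Height gradient: |∂Z/∂n| = 120 m / 313000 m = 3.83×10⁻⁴
On a pressure surface, geostrophic balance gives V_g = (g/f)|∂Z/∂n|:
V_g = 9.81 × 3.83×10⁻⁴ / 1.37×10⁻⁴ = 27.5 m/s

27.5 m/s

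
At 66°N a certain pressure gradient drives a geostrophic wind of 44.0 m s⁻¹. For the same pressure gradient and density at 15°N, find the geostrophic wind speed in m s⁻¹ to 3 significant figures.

With the same pressure gradient and density, V_g ∝ 1/f ∝ 1/sin φ.
V₂ = V₁ · sin φ₁ / sin φ₂ = 44.0 × sin 66° / sin 15°
V₂ = 44.0 × 0.9135/0.2588 = 155 m s⁻¹

155 m s⁻¹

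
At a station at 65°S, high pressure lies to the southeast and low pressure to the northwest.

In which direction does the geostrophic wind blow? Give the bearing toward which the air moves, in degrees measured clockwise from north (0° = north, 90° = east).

225°

The pressure-gradient force points toward the northwest (bearing 315°).
Geostrophic balance: in the Southern Hemisphere the Coriolis force deflects motion to the left, so the geostrophic wind blows 90° to the left of the pressure-gradient force (low pressure on the right).
Rotating 315° by 90° counterclockwise gives 225° — the wind blows toward the southwest.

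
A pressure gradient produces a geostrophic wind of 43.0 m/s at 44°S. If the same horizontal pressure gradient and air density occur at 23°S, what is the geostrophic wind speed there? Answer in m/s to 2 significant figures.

76 m/s

With the same pressure gradient and density, V_g ∝ 1/f ∝ 1/sin φ.
V₂ = V₁ · sin φ₁ / sin φ₂ = 43.0 × sin 44° / sin 23°
V₂ = 43.0 × 0.6947/0.3907 = 76 m/s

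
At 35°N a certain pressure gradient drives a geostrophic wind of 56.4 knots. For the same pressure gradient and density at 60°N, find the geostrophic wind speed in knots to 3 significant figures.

37.4 knots

With the same pressure gradient and density, V_g ∝ 1/f ∝ 1/sin φ.
V₂ = V₁ · sin φ₁ / sin φ₂ = 56.4 × sin 35° / sin 60°
V₂ = 56.4 × 0.5736/0.8660 = 37.4 knots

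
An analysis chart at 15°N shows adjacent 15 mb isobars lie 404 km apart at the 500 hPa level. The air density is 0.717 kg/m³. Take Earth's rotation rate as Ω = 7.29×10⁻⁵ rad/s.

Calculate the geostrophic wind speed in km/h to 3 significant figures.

494 km/h

Coriolis parameter at 15°N:
f = 2Ω sin φ = 2 × 7.29×10⁻⁵ × sin 15° = 3.77×10⁻⁵ s⁻¹
Pressure gradient: |∂P/∂n| = 1500 Pa / 404000 m = 3.71×10⁻³ Pa/m
Geostrophic balance (pressure-gradient force = Coriolis force):
V_g = (1/(fρ)) |∂P/∂n| = 3.71×10⁻³ / (3.77×10⁻⁵ × 0.717) = 137 m/s
Converting: 137 m/s × 3.6 = 494 km/h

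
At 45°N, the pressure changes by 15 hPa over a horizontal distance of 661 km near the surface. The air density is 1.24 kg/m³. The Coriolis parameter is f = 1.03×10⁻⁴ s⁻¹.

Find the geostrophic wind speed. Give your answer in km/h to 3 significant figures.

64.0 km/h

Pressure gradient: |∂P/∂n| = 1500 Pa / 661000 m = 2.27×10⁻³ Pa/m
Geostrophic balance (pressure-gradient force = Coriolis force):
V_g = (1/(fρ)) |∂P/∂n| = 2.27×10⁻³ / (1.03×10⁻⁴ × 1.24) = 17.8 m/s
Converting: 17.8 m/s × 3.6 = 64.0 km/h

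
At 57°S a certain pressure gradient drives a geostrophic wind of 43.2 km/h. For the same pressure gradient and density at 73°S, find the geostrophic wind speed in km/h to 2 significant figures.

With the same pressure gradient and density, V_g ∝ 1/f ∝ 1/sin φ.
V₂ = V₁ · sin φ₁ / sin φ₂ = 43.2 × sin 57° / sin 73°
V₂ = 43.2 × 0.8387/0.9563 = 38 km/h

38 km/h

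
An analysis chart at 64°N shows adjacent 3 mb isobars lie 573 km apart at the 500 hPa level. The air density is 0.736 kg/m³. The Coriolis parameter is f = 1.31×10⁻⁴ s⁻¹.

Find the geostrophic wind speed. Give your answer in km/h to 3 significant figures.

19.5 km/h

Pressure gradient: |∂P/∂n| = 300 Pa / 573000 m = 5.24×10⁻⁴ Pa/m
Geostrophic balance (pressure-gradient force = Coriolis force):
V_g = (1/(fρ)) |∂P/∂n| = 5.24×10⁻⁴ / (1.31×10⁻⁴ × 0.736) = 5.43 m/s
Converting: 5.43 m/s × 3.6 = 19.5 km/h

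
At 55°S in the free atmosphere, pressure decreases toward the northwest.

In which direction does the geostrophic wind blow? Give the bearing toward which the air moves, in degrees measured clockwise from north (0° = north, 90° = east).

225°

The pressure-gradient force points toward the northwest (bearing 315°).
Geostrophic balance: in the Southern Hemisphere the Coriolis force deflects motion to the left, so the geostrophic wind blows 90° to the left of the pressure-gradient force (low pressure on the right).
Rotating 315° by 90° counterclockwise gives 225° — the wind blows toward the southwest.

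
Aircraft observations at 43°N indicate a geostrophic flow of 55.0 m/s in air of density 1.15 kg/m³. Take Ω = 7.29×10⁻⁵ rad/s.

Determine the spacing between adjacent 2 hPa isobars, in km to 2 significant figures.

Coriolis parameter at 43°N:
f = 2Ω sin φ = 2 × 7.29×10⁻⁵ × sin 43° = 9.94×10⁻⁵ s⁻¹
Geostrophic balance rearranged: |∂P/∂n| = f ρ V_g
|∂P/∂n| = 9.94×10⁻⁵ × 1.15 × 55.0 = 6.29×10⁻³ Pa/m
Isobar spacing: Δn = ΔP/|∂P/∂n| = 200 Pa / 6.29×10⁻³ Pa/m = 31800 m ≈ 32 km

32 km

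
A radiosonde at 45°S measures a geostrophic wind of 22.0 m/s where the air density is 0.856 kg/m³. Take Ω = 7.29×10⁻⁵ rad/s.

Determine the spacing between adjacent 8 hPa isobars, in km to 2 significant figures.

410 km

Coriolis parameter at 45°S:
f = 2Ω sin φ = 2 × 7.29×10⁻⁵ × sin 45° = 1.03×10⁻⁴ s⁻¹
Geostrophic balance rearranged: |∂P/∂n| = f ρ V_g
|∂P/∂n| = 1.03×10⁻⁴ × 0.856 × 22.0 = 1.94×10⁻³ Pa/m
Isobar spacing: Δn = ΔP/|∂P/∂n| = 800 Pa / 1.94×10⁻³ Pa/m = 412051 m ≈ 410 km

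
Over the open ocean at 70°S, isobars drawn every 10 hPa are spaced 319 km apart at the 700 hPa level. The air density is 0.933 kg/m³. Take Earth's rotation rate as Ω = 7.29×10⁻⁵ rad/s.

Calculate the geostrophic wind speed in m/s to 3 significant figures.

Coriolis parameter at 70°S:
f = 2Ω sin φ = 2 × 7.29×10⁻⁵ × sin 70° = 1.37×10⁻⁴ s⁻¹
Pressure gradient: |∂P/∂n| = 1000 Pa / 319000 m = 3.13×10⁻³ Pa/m
Geostrophic balance (pressure-gradient force = Coriolis force):
V_g = (1/(fρ)) |∂P/∂n| = 3.13×10⁻³ / (1.37×10⁻⁴ × 0.933) = 24.5 m/s

24.5 m/s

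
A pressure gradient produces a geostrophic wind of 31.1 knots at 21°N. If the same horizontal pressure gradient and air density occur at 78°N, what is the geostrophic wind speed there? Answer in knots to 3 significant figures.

11.4 knots

With the same pressure gradient and density, V_g ∝ 1/f ∝ 1/sin φ.
V₂ = V₁ · sin φ₁ / sin φ₂ = 31.1 × sin 21° / sin 78°
V₂ = 31.1 × 0.3584/0.9781 = 11.4 knots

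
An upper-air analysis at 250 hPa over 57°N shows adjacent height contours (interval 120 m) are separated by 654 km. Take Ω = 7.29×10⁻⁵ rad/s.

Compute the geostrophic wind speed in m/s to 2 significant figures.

15 m/s

Coriolis parameter at 57°N:
f = 2Ω sin φ = 2 × 7.29×10⁻⁵ × sin 57° = 1.22×10⁻⁴ s⁻¹
Height gradient: |∂Z/∂n| = 120 m / 654000 m = 1.83×10⁻⁴
On a pressure surface, geostrophic balance gives V_g = (g/f)|∂Z/∂n|:
V_g = 9.81 × 1.83×10⁻⁴ / 1.22×10⁻⁴ = 14.7 m/s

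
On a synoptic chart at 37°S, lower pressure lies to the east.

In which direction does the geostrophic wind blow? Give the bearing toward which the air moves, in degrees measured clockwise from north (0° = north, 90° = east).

The pressure-gradient force points toward the east (bearing 090°).
Geostrophic balance: in the Southern Hemisphere the Coriolis force deflects motion to the left, so the geostrophic wind blows 90° to the left of the pressure-gradient force (low pressure on the right).
Rotating 090° by 90° counterclockwise gives 000° — the wind blows toward the north.

000°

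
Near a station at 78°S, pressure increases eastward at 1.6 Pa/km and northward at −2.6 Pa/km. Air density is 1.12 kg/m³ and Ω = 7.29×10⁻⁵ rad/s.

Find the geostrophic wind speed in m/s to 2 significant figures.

19 m/s

Coriolis parameter at 78°S:
f = 2Ω sin φ = 2 × 7.29×10⁻⁵ × sin 78° = 1.43×10⁻⁴ s⁻¹
In the Southern Hemisphere f is negative: f = −1.43×10⁻⁴ s⁻¹.
Component geostrophic relations (x east, y north):
u_g = −(1/(fρ)) ∂P/∂y,  v_g = (1/(fρ)) ∂P/∂x
u_g = −(−2.6×10⁻³)/(−1.43×10⁻⁴ × 1.12) = −16.3 m/s;  v_g = (1.6×10⁻³)/(−1.43×10⁻⁴ × 1.12) = −10.0 m/s
|V_g| = √(u_g² + v_g²) = 19.1 m/s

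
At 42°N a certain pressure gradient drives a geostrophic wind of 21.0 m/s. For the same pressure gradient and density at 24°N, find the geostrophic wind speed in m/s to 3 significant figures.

With the same pressure gradient and density, V_g ∝ 1/f ∝ 1/sin φ.
V₂ = V₁ · sin φ₁ / sin φ₂ = 21.0 × sin 42° / sin 24°
V₂ = 21.0 × 0.6691/0.4067 = 34.5 m/s

34.5 m/s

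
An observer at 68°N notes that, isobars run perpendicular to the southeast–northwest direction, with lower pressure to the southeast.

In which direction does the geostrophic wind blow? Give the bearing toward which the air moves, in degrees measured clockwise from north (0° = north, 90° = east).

The pressure-gradient force points toward the southeast (bearing 135°).
Geostrophic balance: in the Northern Hemisphere the Coriolis force deflects motion to the right, so the geostrophic wind blows 90° to the right of the pressure-gradient force (low pressure on the left).
Rotating 135° by 90° clockwise gives 225° — the wind blows toward the southwest.

225°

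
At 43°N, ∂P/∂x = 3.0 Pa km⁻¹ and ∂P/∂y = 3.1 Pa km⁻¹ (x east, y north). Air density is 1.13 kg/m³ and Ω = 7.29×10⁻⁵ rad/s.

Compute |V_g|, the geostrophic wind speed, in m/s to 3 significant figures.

38.4 m/s

Coriolis parameter at 43°N:
f = 2Ω sin φ = 2 × 7.29×10⁻⁵ × sin 43° = 9.94×10⁻⁵ s⁻¹
Component geostrophic relations (x east, y north):
u_g = −(1/(fρ)) ∂P/∂y,  v_g = (1/(fρ)) ∂P/∂x
u_g = −(3.1×10⁻³)/(9.94×10⁻⁵ × 1.13) = −27.6 m/s;  v_g = (3.0×10⁻³)/(9.94×10⁻⁵ × 1.13) = 26.7 m/s
|V_g| = √(u_g² + v_g²) = 38.4 m/s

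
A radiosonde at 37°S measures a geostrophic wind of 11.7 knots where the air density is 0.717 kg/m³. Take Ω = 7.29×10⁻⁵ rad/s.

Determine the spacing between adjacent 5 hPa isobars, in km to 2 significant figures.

1300 km

Coriolis parameter at 37°S:
f = 2Ω sin φ = 2 × 7.29×10⁻⁵ × sin 37° = 8.77×10⁻⁵ s⁻¹
Wind speed in SI: 11.7 knots = 6.02 m/s
Geostrophic balance rearranged: |∂P/∂n| = f ρ V_g
|∂P/∂n| = 8.77×10⁻⁵ × 0.717 × 6.02 = 3.79×10⁻⁴ Pa/m
Isobar spacing: Δn = ΔP/|∂P/∂n| = 500 Pa / 3.79×10⁻⁴ Pa/m = 1320402 m ≈ 1300 km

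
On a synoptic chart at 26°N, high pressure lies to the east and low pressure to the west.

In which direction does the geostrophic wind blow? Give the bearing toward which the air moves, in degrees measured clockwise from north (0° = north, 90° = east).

000°

The pressure-gradient force points toward the west (bearing 270°).
Geostrophic balance: in the Northern Hemisphere the Coriolis force deflects motion to the right, so the geostrophic wind blows 90° to the right of the pressure-gradient force (low pressure on the left).
Rotating 270° by 90° clockwise gives 000° — the wind blows toward the north.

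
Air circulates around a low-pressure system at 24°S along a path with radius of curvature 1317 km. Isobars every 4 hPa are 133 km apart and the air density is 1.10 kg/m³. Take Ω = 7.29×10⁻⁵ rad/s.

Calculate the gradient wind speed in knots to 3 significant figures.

Coriolis parameter at 24°S:
f = 2Ω sin φ = 2 × 7.29×10⁻⁵ × sin 24° = 5.93×10⁻⁵ s⁻¹
Pressure gradient: |∂P/∂n| = 400 Pa / 133000 m = 3.01×10⁻³ Pa/m
Geostrophic speed: V_g = |∂P/∂n|/(fρ) = 3.01×10⁻³/(5.93×10⁻⁵ × 1.10) = 46.1 m/s
Around a low, centrifugal force acts outward with Coriolis, so pressure-gradient force balances both:
(1/ρ)|∂P/∂n| = fV + V²/R  →  V² + fR·V − fR·V_g = 0
With fR = 5.93×10⁻⁵ × 1317×10³ m = 78.1 m/s:
V = [−fR + √((fR)² + 4 fR V_g)]/2 = [−78.1 + √(78.1² + 4×78.1×46.1)]/2 = 32.5 m/s
Subgeostrophic (V < V_g = 46.1 m/s), as expected around a low.
Converting: 32.5 m/s × 1.944 = 63.3 knots

63.3 knots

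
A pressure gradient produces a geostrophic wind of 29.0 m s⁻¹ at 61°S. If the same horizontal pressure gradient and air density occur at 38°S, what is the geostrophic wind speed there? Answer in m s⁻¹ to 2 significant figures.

41 m s⁻¹

With the same pressure gradient and density, V_g ∝ 1/f ∝ 1/sin φ.
V₂ = V₁ · sin φ₁ / sin φ₂ = 29.0 × sin 61° / sin 38°
V₂ = 29.0 × 0.8746/0.6157 = 41 m s⁻¹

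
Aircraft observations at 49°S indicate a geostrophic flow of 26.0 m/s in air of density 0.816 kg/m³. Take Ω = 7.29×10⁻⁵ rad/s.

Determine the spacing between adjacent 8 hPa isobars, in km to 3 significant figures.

Coriolis parameter at 49°S:
f = 2Ω sin φ = 2 × 7.29×10⁻⁵ × sin 49° = 1.10×10⁻⁴ s⁻¹
Geostrophic balance rearranged: |∂P/∂n| = f ρ V_g
|∂P/∂n| = 1.10×10⁻⁴ × 0.816 × 26.0 = 2.33×10⁻³ Pa/m
Isobar spacing: Δn = ΔP/|∂P/∂n| = 800 Pa / 2.33×10⁻³ Pa/m = 342680 m ≈ 343 km

343 km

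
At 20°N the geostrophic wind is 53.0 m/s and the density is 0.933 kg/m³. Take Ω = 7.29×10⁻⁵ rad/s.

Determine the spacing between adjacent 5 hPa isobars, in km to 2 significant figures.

200 km

Coriolis parameter at 20°N:
f = 2Ω sin φ = 2 × 7.29×10⁻⁵ × sin 20° = 4.99×10⁻⁵ s⁻¹
Geostrophic balance rearranged: |∂P/∂n| = f ρ V_g
|∂P/∂n| = 4.99×10⁻⁵ × 0.933 × 53.0 = 2.47×10⁻³ Pa/m
Isobar spacing: Δn = ΔP/|∂P/∂n| = 500 Pa / 2.47×10⁻³ Pa/m = 202770 m ≈ 200 km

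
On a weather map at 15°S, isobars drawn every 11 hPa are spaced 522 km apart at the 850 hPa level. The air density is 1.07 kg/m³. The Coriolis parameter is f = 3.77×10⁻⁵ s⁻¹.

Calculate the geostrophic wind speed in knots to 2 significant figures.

100 knots

Pressure gradient: |∂P/∂n| = 1100 Pa / 522000 m = 2.11×10⁻³ Pa/m
Geostrophic balance (pressure-gradient force = Coriolis force):
V_g = (1/(fρ)) |∂P/∂n| = 2.11×10⁻³ / (3.77×10⁻⁵ × 1.07) = 52.2 m/s
Converting: 52.2 m/s × 1.944 = 100 knots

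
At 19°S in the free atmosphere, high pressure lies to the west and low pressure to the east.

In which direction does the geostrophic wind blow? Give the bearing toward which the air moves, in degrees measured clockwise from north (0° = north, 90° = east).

000°

The pressure-gradient force points toward the east (bearing 090°).
Geostrophic balance: in the Southern Hemisphere the Coriolis force deflects motion to the left, so the geostrophic wind blows 90° to the left of the pressure-gradient force (low pressure on the right).
Rotating 090° by 90° counterclockwise gives 000° — the wind blows toward the north.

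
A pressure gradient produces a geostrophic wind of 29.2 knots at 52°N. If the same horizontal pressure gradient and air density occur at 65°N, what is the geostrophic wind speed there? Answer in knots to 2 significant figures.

25 knots

With the same pressure gradient and density, V_g ∝ 1/f ∝ 1/sin φ.
V₂ = V₁ · sin φ₁ / sin φ₂ = 29.2 × sin 52° / sin 65°
V₂ = 29.2 × 0.7880/0.9063 = 25 knots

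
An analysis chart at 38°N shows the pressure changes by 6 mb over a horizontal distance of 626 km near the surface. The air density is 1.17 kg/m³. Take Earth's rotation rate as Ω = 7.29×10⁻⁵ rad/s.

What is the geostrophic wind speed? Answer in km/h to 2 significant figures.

33 km/h

Coriolis parameter at 38°N:
f = 2Ω sin φ = 2 × 7.29×10⁻⁵ × sin 38° = 8.98×10⁻⁵ s⁻¹
Pressure gradient: |∂P/∂n| = 600 Pa / 626000 m = 9.58×10⁻⁴ Pa/m
Geostrophic balance (pressure-gradient force = Coriolis force):
V_g = (1/(fρ)) |∂P/∂n| = 9.58×10⁻⁴ / (8.98×10⁻⁵ × 1.17) = 9.13 m/s
Converting: 9.13 m/s × 3.6 = 33 km/h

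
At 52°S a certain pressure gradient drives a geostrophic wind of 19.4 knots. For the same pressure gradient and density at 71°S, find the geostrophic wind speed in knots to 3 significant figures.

With the same pressure gradient and density, V_g ∝ 1/f ∝ 1/sin φ.
V₂ = V₁ · sin φ₁ / sin φ₂ = 19.4 × sin 52° / sin 71°
V₂ = 19.4 × 0.7880/0.9455 = 16.2 knots

16.2 knots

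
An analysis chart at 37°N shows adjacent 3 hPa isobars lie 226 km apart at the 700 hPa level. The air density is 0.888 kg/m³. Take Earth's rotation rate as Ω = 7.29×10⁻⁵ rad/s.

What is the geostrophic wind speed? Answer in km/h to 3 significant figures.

Coriolis parameter at 37°N:
f = 2Ω sin φ = 2 × 7.29×10⁻⁵ × sin 37° = 8.77×10⁻⁵ s⁻¹
Pressure gradient: |∂P/∂n| = 300 Pa / 226000 m = 1.33×10⁻³ Pa/m
Geostrophic balance (pressure-gradient force = Coriolis force):
V_g = (1/(fρ)) |∂P/∂n| = 1.33×10⁻³ / (8.77×10⁻⁵ × 0.888) = 17.0 m/s
Converting: 17.0 m/s × 3.6 = 61.3 km/h

61.3 km/h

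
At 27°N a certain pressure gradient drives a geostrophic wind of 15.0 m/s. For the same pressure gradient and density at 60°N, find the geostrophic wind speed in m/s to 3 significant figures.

7.86 m/s

With the same pressure gradient and density, V_g ∝ 1/f ∝ 1/sin φ.
V₂ = V₁ · sin φ₁ / sin φ₂ = 15.0 × sin 27° / sin 60°
V₂ = 15.0 × 0.4540/0.8660 = 7.86 m/s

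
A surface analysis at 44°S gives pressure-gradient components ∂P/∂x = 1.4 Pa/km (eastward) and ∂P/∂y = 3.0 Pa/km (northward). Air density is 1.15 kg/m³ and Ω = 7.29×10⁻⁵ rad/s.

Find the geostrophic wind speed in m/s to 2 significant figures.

Coriolis parameter at 44°S:
f = 2Ω sin φ = 2 × 7.29×10⁻⁵ × sin 44° = 1.01×10⁻⁴ s⁻¹
In the Southern Hemisphere f is negative: f = −1.01×10⁻⁴ s⁻¹.
Component geostrophic relations (x east, y north):
u_g = −(1/(fρ)) ∂P/∂y,  v_g = (1/(fρ)) ∂P/∂x
u_g = −(3.0×10⁻³)/(−1.01×10⁻⁴ × 1.15) = 25.8 m/s;  v_g = (1.4×10⁻³)/(−1.01×10⁻⁴ × 1.15) = −12.0 m/s
|V_g| = √(u_g² + v_g²) = 28.4 m/s

28 m/s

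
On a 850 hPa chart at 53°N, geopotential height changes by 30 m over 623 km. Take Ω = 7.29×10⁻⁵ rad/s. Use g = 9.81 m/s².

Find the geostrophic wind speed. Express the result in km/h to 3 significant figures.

14.6 km/h

Coriolis parameter at 53°N:
f = 2Ω sin φ = 2 × 7.29×10⁻⁵ × sin 53° = 1.16×10⁻⁴ s⁻¹
Height gradient: |∂Z/∂n| = 30 m / 623000 m = 4.82×10⁻⁵
On a pressure surface, geostrophic balance gives V_g = (g/f)|∂Z/∂n|:
V_g = 9.81 × 4.82×10⁻⁵ / 1.16×10⁻⁴ = 4.06 m/s
Converting: 4.06 m/s × 3.6 = 14.6 km/h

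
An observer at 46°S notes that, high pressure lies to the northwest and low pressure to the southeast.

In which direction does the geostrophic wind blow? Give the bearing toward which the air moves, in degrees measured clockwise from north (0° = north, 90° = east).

The pressure-gradient force points toward the southeast (bearing 135°).
Geostrophic balance: in the Southern Hemisphere the Coriolis force deflects motion to the left, so the geostrophic wind blows 90° to the left of the pressure-gradient force (low pressure on the right).
Rotating 135° by 90° counterclockwise gives 045° — the wind blows toward the northeast.

045°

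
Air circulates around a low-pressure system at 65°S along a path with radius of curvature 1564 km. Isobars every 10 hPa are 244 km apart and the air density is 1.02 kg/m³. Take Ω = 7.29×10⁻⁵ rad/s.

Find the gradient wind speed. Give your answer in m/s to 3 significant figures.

26.9 m/s

Coriolis parameter at 65°S:
f = 2Ω sin φ = 2 × 7.29×10⁻⁵ × sin 65° = 1.32×10⁻⁴ s⁻¹
Pressure gradient: |∂P/∂n| = 1000 Pa / 244000 m = 4.10×10⁻³ Pa/m
Geostrophic speed: V_g = |∂P/∂n|/(fρ) = 4.10×10⁻³/(1.32×10⁻⁴ × 1.02) = 30.4 m/s
Around a low, centrifugal force acts outward with Coriolis, so pressure-gradient force balances both:
(1/ρ)|∂P/∂n| = fV + V²/R  →  V² + fR·V − fR·V_g = 0
With fR = 1.32×10⁻⁴ × 1564×10³ m = 207 m/s:
V = [−fR + √((fR)² + 4 fR V_g)]/2 = [−207 + √(207² + 4×207×30.4)]/2 = 26.9 m/s
Subgeostrophic (V < V_g = 30.4 m/s), as expected around a low.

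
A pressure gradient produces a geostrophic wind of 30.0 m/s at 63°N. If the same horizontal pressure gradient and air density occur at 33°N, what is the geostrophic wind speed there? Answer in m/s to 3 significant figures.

With the same pressure gradient and density, V_g ∝ 1/f ∝ 1/sin φ.
V₂ = V₁ · sin φ₁ / sin φ₂ = 30.0 × sin 63° / sin 33°
V₂ = 30.0 × 0.8910/0.5446 = 49.1 m/s

49.1 m/s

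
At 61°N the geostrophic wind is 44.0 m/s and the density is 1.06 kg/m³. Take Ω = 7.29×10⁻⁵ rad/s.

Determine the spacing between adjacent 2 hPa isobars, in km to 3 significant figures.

Coriolis parameter at 61°N:
f = 2Ω sin φ = 2 × 7.29×10⁻⁵ × sin 61° = 1.28×10⁻⁴ s⁻¹
Geostrophic balance rearranged: |∂P/∂n| = f ρ V_g
|∂P/∂n| = 1.28×10⁻⁴ × 1.06 × 44.0 = 5.95×10⁻³ Pa/m
Isobar spacing: Δn = ΔP/|∂P/∂n| = 200 Pa / 5.95×10⁻³ Pa/m = 33628 m ≈ 33.6 km

33.6 km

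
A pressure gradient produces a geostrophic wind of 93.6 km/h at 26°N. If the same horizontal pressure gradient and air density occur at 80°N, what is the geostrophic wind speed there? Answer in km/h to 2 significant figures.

With the same pressure gradient and density, V_g ∝ 1/f ∝ 1/sin φ.
V₂ = V₁ · sin φ₁ / sin φ₂ = 93.6 × sin 26° / sin 80°
V₂ = 93.6 × 0.4384/0.9848 = 42 km/h

42 km/h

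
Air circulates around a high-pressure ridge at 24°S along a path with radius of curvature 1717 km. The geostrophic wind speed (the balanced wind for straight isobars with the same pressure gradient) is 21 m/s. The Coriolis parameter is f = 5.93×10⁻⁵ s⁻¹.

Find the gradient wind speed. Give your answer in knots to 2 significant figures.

58 knots

Around a high, pressure-gradient force acts outward with centrifugal, so Coriolis balances both:
fV = (1/ρ)|∂P/∂n| + V²/R  →  V² − fR·V + fR·V_g = 0
With fR = 5.93×10⁻⁵ × 1717×10³ m = 102 m/s:
V = [fR − √((fR)² − 4 fR V_g)]/2 = [102 − √(102² − 4×102×21)]/2 = 29.6 m/s
Supergeostrophic (V > V_g = 21 m/s), as expected around a high.
Converting: 29.6 m/s × 1.944 = 58 knots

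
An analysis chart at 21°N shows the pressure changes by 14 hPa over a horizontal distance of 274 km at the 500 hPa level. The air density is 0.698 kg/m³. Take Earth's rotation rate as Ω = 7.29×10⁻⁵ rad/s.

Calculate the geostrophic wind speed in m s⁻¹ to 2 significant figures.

140 m s⁻¹

Coriolis parameter at 21°N:
f = 2Ω sin φ = 2 × 7.29×10⁻⁵ × sin 21° = 5.23×10⁻⁵ s⁻¹
Pressure gradient: |∂P/∂n| = 1400 Pa / 274000 m = 5.11×10⁻³ Pa/m
Geostrophic balance (pressure-gradient force = Coriolis force):
V_g = (1/(fρ)) |∂P/∂n| = 5.11×10⁻³ / (5.23×10⁻⁵ × 0.698) = 140 m/s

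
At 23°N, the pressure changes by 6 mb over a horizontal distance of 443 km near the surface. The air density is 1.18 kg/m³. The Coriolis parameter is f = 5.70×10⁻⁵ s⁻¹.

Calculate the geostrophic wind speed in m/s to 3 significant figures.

20.1 m/s

Pressure gradient: |∂P/∂n| = 600 Pa / 443000 m = 1.35×10⁻³ Pa/m
Geostrophic balance (pressure-gradient force = Coriolis force):
V_g = (1/(fρ)) |∂P/∂n| = 1.35×10⁻³ / (5.70×10⁻⁵ × 1.18) = 20.1 m/s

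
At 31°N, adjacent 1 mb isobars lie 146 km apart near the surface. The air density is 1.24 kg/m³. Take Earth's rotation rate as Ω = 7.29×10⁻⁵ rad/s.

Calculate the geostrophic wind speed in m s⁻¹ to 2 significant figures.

Coriolis parameter at 31°N:
f = 2Ω sin φ = 2 × 7.29×10⁻⁵ × sin 31° = 7.51×10⁻⁵ s⁻¹
Pressure gradient: |∂P/∂n| = 100 Pa / 146000 m = 6.85×10⁻⁴ Pa/m
Geostrophic balance (pressure-gradient force = Coriolis force):
V_g = (1/(fρ)) |∂P/∂n| = 6.85×10⁻⁴ / (7.51×10⁻⁵ × 1.24) = 7.36 m/s

7.4 m s⁻¹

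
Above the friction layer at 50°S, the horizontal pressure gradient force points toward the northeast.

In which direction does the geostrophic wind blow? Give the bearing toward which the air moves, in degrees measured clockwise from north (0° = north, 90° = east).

The pressure-gradient force points toward the northeast (bearing 045°).
Geostrophic balance: in the Southern Hemisphere the Coriolis force deflects motion to the left, so the geostrophic wind blows 90° to the left of the pressure-gradient force (low pressure on the right).
Rotating 045° by 90° counterclockwise gives 315° — the wind blows toward the northwest.

315°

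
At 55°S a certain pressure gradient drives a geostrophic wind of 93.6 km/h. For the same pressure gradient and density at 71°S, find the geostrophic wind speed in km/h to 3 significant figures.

81.1 km/h

With the same pressure gradient and density, V_g ∝ 1/f ∝ 1/sin φ.
V₂ = V₁ · sin φ₁ / sin φ₂ = 93.6 × sin 55° / sin 71°
V₂ = 93.6 × 0.8192/0.9455 = 81.1 km/h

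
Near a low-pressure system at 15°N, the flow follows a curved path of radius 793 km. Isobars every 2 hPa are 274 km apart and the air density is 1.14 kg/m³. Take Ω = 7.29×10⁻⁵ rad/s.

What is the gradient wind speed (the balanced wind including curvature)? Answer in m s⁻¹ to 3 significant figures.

12.1 m s⁻¹

Coriolis parameter at 15°N:
f = 2Ω sin φ = 2 × 7.29×10⁻⁵ × sin 15° = 3.77×10⁻⁵ s⁻¹
Pressure gradient: |∂P/∂n| = 200 Pa / 274000 m = 7.30×10⁻⁴ Pa/m
Geostrophic speed: V_g = |∂P/∂n|/(fρ) = 7.30×10⁻⁴/(3.77×10⁻⁵ × 1.14) = 17.0 m/s
Around a low, centrifugal force acts outward with Coriolis, so pressure-gradient force balances both:
(1/ρ)|∂P/∂n| = fV + V²/R  →  V² + fR·V − fR·V_g = 0
With fR = 3.77×10⁻⁵ × 793×10³ m = 29.9 m/s:
V = [−fR + √((fR)² + 4 fR V_g)]/2 = [−29.9 + √(29.9² + 4×29.9×17)]/2 = 12.1 m/s
Subgeostrophic (V < V_g = 17 m/s), as expected around a low.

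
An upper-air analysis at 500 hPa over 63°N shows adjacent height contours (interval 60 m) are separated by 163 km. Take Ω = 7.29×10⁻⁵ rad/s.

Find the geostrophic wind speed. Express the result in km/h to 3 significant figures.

100 km/h

Coriolis parameter at 63°N:
f = 2Ω sin φ = 2 × 7.29×10⁻⁵ × sin 63° = 1.30×10⁻⁴ s⁻¹
Height gradient: |∂Z/∂n| = 60 m / 163000 m = 3.68×10⁻⁴
On a pressure surface, geostrophic balance gives V_g = (g/f)|∂Z/∂n|:
V_g = 9.81 × 3.68×10⁻⁴ / 1.30×10⁻⁴ = 27.8 m/s
Converting: 27.8 m/s × 3.6 = 100 km/h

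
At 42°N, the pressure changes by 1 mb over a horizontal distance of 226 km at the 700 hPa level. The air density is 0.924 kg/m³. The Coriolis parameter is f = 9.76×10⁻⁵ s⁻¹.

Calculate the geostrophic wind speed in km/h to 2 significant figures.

Pressure gradient: |∂P/∂n| = 100 Pa / 226000 m = 4.42×10⁻⁴ Pa/m
Geostrophic balance (pressure-gradient force = Coriolis force):
V_g = (1/(fρ)) |∂P/∂n| = 4.42×10⁻⁴ / (9.76×10⁻⁵ × 0.924) = 4.91 m/s
Converting: 4.91 m/s × 3.6 = 18 km/h

18 km/h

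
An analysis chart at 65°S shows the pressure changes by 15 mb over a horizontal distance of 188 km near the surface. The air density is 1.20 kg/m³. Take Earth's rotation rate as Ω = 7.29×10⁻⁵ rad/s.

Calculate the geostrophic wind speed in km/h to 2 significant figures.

180 km/h

Coriolis parameter at 65°S:
f = 2Ω sin φ = 2 × 7.29×10⁻⁵ × sin 65° = 1.32×10⁻⁴ s⁻¹
Pressure gradient: |∂P/∂n| = 1500 Pa / 188000 m = 7.98×10⁻³ Pa/m
Geostrophic balance (pressure-gradient force = Coriolis force):
V_g = (1/(fρ)) |∂P/∂n| = 7.98×10⁻³ / (1.32×10⁻⁴ × 1.20) = 50.3 m/s
Converting: 50.3 m/s × 3.6 = 180 km/h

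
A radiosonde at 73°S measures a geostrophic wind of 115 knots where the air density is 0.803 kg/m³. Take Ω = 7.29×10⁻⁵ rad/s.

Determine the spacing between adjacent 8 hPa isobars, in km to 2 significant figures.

120 km

Coriolis parameter at 73°S:
f = 2Ω sin φ = 2 × 7.29×10⁻⁵ × sin 73° = 1.39×10⁻⁴ s⁻¹
Wind speed in SI: 115 knots = 59.2 m/s
Geostrophic balance rearranged: |∂P/∂n| = f ρ V_g
|∂P/∂n| = 1.39×10⁻⁴ × 0.803 × 59.2 = 6.62×10⁻³ Pa/m
Isobar spacing: Δn = ΔP/|∂P/∂n| = 800 Pa / 6.62×10⁻³ Pa/m = 120777 m ≈ 120 km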